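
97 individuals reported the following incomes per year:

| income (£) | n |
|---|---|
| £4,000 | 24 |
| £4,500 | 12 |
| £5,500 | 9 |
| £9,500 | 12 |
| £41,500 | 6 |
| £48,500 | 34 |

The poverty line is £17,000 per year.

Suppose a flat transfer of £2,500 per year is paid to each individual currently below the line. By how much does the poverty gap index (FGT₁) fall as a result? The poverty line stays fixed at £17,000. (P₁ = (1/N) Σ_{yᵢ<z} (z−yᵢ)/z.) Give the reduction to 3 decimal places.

Before: below the line — 24×£4,000, 12×£4,500, 9×£5,500, 12×£9,500; poverty gap index (FGT₁) = 0.39751.
After the £2,500 transfer: below the line — 24×£6,500, 12×£7,000, 9×£8,000, 12×£12,000; poverty gap index (FGT₁) = 0.31110.
Reduction = 0.39751 − 0.31110 = 0.086.

0.086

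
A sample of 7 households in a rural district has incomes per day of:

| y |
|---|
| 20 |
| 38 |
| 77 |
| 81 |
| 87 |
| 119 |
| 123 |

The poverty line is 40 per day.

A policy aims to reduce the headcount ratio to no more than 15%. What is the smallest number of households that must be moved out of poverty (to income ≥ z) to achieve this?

1

Currently q = 2 of N = 7 are below the line (H = 0.286).
A headcount ratio of at most 15% allows at most ⌊0.15 × 7⌋ = 1 poor households.
So at least 2 − 1 = 1 must be lifted.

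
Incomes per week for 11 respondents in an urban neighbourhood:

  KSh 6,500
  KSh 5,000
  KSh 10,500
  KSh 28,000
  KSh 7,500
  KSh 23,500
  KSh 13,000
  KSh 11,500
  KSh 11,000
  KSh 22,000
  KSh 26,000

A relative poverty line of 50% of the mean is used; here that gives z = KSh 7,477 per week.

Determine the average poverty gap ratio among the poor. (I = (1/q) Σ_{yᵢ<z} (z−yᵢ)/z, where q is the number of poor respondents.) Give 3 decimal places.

0.231

Below the line: KSh 5,000, KSh 6,500 (q = 2 of N = 11).
Shortfall ratios (z−y)/z: 0.3313, 0.1307; sum = 0.461950.
I averages over the q = 2 poor units only: 0.461950 / 2 = 0.231.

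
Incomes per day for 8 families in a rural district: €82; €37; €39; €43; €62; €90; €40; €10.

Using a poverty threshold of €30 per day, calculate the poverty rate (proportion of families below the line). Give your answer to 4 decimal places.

0.1250

1 of the 8 families have income below €30.
H = 1/8 = 0.1250.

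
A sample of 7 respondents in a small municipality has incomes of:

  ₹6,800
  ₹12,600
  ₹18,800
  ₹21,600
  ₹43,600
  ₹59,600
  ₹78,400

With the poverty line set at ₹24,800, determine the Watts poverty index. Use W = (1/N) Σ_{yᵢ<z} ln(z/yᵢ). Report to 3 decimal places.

0.341

Below z: ₹6,800, ₹12,600, ₹18,800, ₹21,600 (q = 4 of N = 7).
Log gaps: ln(24800/6800) = 1.2939; ln(24800/12600) = 0.6771; ln(24800/18800) = 0.2770; ln(24800/21600) = 0.1382.
W = 2.386205 / 7 = 0.341.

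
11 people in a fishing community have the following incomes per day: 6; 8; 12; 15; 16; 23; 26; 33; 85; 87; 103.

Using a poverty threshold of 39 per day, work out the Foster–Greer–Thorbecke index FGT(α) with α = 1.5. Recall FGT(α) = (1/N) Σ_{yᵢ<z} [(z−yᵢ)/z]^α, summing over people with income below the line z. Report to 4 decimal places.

0.3195

Poor units: 6, 8, 12, 15, 16, 23, 26, 33 (q = 8 of N = 11).
Shortfall ratios: (39−6)/39 = 0.8462; (39−8)/39 = 0.7949; (39−12)/39 = 0.6923; (39−15)/39 = 0.6154; (39−16)/39 = 0.5897; (39−23)/39 = 0.4103; (39−26)/39 = 0.3333; (39−33)/39 = 0.1538.
Raised to α = 1.5: 0.77835; 0.70867; 0.57603; 0.48275; 0.45289; 0.26277; 0.19245; 0.06034.
Sum = 3.514263; FGT(1.5) = 3.514263 / 11 = 0.3195.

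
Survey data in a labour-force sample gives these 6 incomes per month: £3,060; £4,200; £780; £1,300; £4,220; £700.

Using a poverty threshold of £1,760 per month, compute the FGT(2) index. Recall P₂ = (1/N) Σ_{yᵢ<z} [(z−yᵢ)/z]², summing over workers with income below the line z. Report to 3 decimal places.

0.124

Below the line: £700, £780, £1,300 (q = 3 of N = 6).
Shortfall ratios: (1760−700)/1760 = 0.6023; (1760−780)/1760 = 0.5568; (1760−1300)/1760 = 0.2614.
Squared: 0.3627; 0.3100; 0.0683.
Sum = 0.741090; P₂ = 0.741090 / 6 = 0.124.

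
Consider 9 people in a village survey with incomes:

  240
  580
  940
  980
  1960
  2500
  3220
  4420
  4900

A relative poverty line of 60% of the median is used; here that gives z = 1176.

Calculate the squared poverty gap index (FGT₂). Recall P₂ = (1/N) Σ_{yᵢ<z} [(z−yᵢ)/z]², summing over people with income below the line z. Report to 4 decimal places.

Incomes under z: 240, 580, 940, 980 (q = 4 of N = 9).
Normalized shortfalls: (1176−240)/1176 = 0.7959; (1176−580)/1176 = 0.5068; (1176−940)/1176 = 0.2007; (1176−980)/1176 = 0.1667.
Squared: 0.6335; 0.2568; 0.0403; 0.0278.
Sum = 0.958385; P₂ = 0.958385 / 9 = 0.1065.

0.1065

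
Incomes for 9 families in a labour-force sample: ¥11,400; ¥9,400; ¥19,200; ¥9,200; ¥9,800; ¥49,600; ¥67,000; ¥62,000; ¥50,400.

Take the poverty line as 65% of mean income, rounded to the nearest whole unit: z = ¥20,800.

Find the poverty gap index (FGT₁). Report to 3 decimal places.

Below z: ¥9,200, ¥9,400, ¥9,800, ¥11,400, ¥19,200 (q = 5 of N = 9).
Gap ratios (z−y)/z: (20800−9200)/20800 = 0.5577; (20800−9400)/20800 = 0.5481; (20800−9800)/20800 = 0.5288; (20800−11400)/20800 = 0.4519; (20800−19200)/20800 = 0.0769.
Σ = 2.163462. Dividing by the full population N = 9 gives P₁ = 0.240.

0.240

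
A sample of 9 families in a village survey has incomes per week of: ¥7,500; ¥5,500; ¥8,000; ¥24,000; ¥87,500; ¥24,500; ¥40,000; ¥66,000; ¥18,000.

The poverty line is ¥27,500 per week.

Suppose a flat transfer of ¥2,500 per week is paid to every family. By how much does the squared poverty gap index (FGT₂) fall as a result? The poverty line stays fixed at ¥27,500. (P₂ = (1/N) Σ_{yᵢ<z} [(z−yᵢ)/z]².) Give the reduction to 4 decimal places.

Before: below the line — ¥5,500, ¥7,500, ¥8,000, ¥18,000, ¥24,000, ¥24,500; squared poverty gap index (FGT₂) = 0.202130.
After the ¥2,500 transfer: below the line — ¥8,000, ¥10,000, ¥10,500, ¥20,500, ¥26,500, ¥27,000; squared poverty gap index (FGT₂) = 0.150707.
Reduction = 0.202130 − 0.150707 = 0.0514.

0.0514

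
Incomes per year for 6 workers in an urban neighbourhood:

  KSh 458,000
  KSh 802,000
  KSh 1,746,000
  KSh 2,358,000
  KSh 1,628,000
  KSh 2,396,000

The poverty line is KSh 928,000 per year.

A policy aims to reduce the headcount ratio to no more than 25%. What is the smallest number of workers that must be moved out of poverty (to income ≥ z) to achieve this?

2 of the 6 workers are poor, so H = 2/6 = 0.333.
A headcount ratio of at most 25% allows at most ⌊0.25 × 6⌋ = 1 poor workers.
So at least 2 − 1 = 1 must be lifted.

1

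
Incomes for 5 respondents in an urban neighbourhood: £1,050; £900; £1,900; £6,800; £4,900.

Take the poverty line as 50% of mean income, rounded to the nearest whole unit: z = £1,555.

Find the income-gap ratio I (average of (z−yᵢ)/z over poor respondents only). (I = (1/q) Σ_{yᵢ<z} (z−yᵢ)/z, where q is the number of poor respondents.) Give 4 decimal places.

0.3730

Below z: £900, £1,050 (q = 2 of N = 5).
Shortfall ratios (z−y)/z: 0.4212, 0.3248; sum = 0.745981.
I averages over the q = 2 poor units only: 0.745981 / 2 = 0.3730.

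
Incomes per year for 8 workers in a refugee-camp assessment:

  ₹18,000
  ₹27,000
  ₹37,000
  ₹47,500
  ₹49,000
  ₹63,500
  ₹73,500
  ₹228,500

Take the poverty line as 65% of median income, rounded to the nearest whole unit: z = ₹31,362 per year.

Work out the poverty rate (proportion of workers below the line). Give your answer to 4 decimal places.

0.2500

2 of the 8 workers have income below ₹31,362.
H = 2/8 = 0.2500.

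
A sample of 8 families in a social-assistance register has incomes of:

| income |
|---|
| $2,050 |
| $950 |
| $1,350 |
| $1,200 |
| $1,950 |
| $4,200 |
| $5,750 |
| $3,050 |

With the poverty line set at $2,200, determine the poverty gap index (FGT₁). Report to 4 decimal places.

Poor units: $950, $1,200, $1,350, $1,950, $2,050 (q = 5 of N = 8).
Relative gaps: (2200−950)/2200 = 0.5682; (2200−1200)/2200 = 0.4545; (2200−1350)/2200 = 0.3864; (2200−1950)/2200 = 0.1136; (2200−2050)/2200 = 0.0682.
Σ = 1.590909. Dividing by the full population N = 8 gives P₁ = 0.1989.

0.1989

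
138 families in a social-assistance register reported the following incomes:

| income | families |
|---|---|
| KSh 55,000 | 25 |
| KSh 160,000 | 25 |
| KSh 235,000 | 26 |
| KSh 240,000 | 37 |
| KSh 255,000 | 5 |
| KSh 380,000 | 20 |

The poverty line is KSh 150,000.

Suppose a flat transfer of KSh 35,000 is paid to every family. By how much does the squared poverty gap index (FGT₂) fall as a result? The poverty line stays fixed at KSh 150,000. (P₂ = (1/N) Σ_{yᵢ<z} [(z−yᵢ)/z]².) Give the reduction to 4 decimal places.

0.0437

Before: below the line — 25×KSh 55,000; squared poverty gap index (FGT₂) = 0.072665.
After the KSh 35,000 transfer: below the line — 25×KSh 90,000; squared poverty gap index (FGT₂) = 0.028986.
Reduction = 0.072665 − 0.028986 = 0.0437.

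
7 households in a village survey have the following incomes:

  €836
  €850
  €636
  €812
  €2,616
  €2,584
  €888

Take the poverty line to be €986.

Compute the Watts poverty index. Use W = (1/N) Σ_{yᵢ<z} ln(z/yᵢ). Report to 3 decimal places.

0.150

Below the line: €636, €812, €836, €850, €888 (q = 5 of N = 7).
Log gaps: ln(986/636) = 0.4385; ln(986/812) = 0.1942; ln(986/836) = 0.1650; ln(986/850) = 0.1484; ln(986/888) = 0.1047.
W = 1.050746 / 7 = 0.150.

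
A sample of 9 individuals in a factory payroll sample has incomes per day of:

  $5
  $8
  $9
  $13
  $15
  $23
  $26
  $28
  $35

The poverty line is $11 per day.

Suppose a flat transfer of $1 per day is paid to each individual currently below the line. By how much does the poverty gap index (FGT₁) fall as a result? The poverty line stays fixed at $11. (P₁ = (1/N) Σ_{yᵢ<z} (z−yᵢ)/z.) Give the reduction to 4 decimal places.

0.0303

Before: below the line — $5, $8, $9; poverty gap index (FGT₁) = 0.111111.
After the $1 transfer: below the line — $6, $9, $10; poverty gap index (FGT₁) = 0.080808.
Reduction = 0.111111 − 0.080808 = 0.0303.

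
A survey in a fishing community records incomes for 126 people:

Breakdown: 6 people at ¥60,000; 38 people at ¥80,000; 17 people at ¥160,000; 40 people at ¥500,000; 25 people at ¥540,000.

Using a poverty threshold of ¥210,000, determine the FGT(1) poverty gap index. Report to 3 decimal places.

0.253

Poor units: 6×¥60,000, 38×¥80,000, 17×¥160,000 (q = 61 of N = 126).
Shortfall ratios: (210000−60000)/210000 = 0.7143 (×6); (210000−80000)/210000 = 0.6190 (×38); (210000−160000)/210000 = 0.2381 (×17).
Sum of shortfalls = 31.857143; P₁ averages over all N: 31.857143 / 126 = 0.253.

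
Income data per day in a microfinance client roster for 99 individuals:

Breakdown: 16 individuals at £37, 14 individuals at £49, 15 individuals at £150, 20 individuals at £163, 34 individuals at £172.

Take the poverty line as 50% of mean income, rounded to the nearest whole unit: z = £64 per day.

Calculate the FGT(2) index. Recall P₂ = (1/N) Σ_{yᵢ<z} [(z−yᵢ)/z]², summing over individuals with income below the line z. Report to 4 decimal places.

0.0365

Incomes under z: 16×£37, 14×£49 (q = 30 of N = 99).
Relative gaps: (64−37)/64 = 0.4219 (×16); (64−49)/64 = 0.2344 (×14).
Squared: 0.1780 (×16); 0.0549 (×14).
Sum = 3.616699; P₂ = 3.616699 / 99 = 0.0365.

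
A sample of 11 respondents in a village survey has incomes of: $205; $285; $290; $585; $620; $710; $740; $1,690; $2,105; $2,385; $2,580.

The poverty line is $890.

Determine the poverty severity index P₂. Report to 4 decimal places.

0.1625

Below z: $205, $285, $290, $585, $620, $710, $740 (q = 7 of N = 11).
Normalized shortfalls: (890−205)/890 = 0.7697; (890−285)/890 = 0.6798; (890−290)/890 = 0.6742; (890−585)/890 = 0.3427; (890−620)/890 = 0.3034; (890−710)/890 = 0.2022; (890−740)/890 = 0.1685.
Squared: 0.5924; 0.4621; 0.4545; 0.1174; 0.0920; 0.0409; 0.0284.
Sum = 1.787748; P₂ = 1.787748 / 11 = 0.1625.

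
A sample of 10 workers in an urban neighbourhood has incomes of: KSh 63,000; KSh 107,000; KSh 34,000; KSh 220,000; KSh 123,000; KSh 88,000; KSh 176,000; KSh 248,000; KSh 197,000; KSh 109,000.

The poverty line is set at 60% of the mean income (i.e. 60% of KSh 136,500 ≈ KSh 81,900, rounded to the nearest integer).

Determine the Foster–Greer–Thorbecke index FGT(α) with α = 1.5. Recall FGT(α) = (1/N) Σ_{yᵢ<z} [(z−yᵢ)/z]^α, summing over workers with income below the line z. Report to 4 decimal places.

0.0558

Below the line: KSh 34,000, KSh 63,000 (q = 2 of N = 10).
Shortfall ratios: (81900−34000)/81900 = 0.5849; (81900−63000)/81900 = 0.2308.
Raised to α = 1.5: 0.44728; 0.11086.
Sum = 0.558136; FGT(1.5) = 0.558136 / 10 = 0.0558.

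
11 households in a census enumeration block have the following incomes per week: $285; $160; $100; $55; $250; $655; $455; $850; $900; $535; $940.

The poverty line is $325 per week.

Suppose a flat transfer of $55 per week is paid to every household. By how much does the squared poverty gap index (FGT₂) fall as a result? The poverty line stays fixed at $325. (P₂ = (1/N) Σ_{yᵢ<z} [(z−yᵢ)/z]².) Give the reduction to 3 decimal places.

0.061

Before: below the line — $55, $100, $160, $250, $285; squared poverty gap index (FGT₂) = 0.13597.
After the $55 transfer: below the line — $110, $155, $215, $305; squared poverty gap index (FGT₂) = 0.07542.
Reduction = 0.13597 − 0.07542 = 0.061.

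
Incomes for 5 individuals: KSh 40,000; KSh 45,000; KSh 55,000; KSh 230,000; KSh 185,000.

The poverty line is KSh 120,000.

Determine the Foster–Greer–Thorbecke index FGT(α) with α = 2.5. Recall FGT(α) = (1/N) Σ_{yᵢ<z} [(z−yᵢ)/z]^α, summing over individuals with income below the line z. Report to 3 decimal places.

0.178

Poor units: KSh 40,000, KSh 45,000, KSh 55,000 (q = 3 of N = 5).
Shortfall ratios: (120000−40000)/120000 = 0.6667; (120000−45000)/120000 = 0.6250; (120000−55000)/120000 = 0.5417.
Raised to α = 2.5: 0.36289; 0.30882; 0.21594.
Sum = 0.887642; FGT(2.5) = 0.887642 / 5 = 0.178.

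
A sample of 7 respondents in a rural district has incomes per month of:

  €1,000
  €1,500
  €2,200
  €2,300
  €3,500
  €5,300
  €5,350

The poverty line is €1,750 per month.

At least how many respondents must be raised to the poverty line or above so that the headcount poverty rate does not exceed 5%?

2 of the 7 respondents are poor, so H = 2/7 = 0.286.
A headcount ratio of at most 5% allows at most ⌊0.05 × 7⌋ = 0 poor respondents.
So at least 2 − 0 = 2 must be lifted.

2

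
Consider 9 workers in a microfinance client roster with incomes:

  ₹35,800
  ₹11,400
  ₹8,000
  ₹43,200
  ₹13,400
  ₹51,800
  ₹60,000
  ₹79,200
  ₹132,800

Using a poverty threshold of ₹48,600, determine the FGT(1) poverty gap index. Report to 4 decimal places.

Incomes under z: ₹8,000, ₹11,400, ₹13,400, ₹35,800, ₹43,200 (q = 5 of N = 9).
Gap ratios (z−y)/z: (48600−8000)/48600 = 0.8354; (48600−11400)/48600 = 0.7654; (48600−13400)/48600 = 0.7243; (48600−35800)/48600 = 0.2634; (48600−43200)/48600 = 0.1111.
Σ = 2.699588. Dividing by the full population N = 9 gives P₁ = 0.3000.

0.3000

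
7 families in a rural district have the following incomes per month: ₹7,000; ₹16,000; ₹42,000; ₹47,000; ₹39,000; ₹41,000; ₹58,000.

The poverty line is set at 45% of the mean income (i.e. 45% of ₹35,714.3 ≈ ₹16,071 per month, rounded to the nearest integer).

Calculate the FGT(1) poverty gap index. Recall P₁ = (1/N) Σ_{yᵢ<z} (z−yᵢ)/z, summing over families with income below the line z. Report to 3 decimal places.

Poor units: ₹7,000, ₹16,000 (q = 2 of N = 7).
Shortfall ratios: (16071−7000)/16071 = 0.5644; (16071−16000)/16071 = 0.0044.
Sum of shortfalls = 0.568851; P₁ averages over all N: 0.568851 / 7 = 0.081.

0.081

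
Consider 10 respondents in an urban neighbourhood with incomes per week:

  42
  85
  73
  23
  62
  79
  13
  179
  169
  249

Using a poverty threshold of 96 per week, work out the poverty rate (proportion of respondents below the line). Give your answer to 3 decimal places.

7 of the 10 respondents have income below 96.
H = 7/10 = 0.700.

0.700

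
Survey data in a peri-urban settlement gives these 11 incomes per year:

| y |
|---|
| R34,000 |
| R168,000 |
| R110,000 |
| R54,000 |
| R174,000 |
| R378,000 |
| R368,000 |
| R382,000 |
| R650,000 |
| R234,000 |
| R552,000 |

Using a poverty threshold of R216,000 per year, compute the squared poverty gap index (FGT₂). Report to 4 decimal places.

Below the line: R34,000, R54,000, R110,000, R168,000, R174,000 (q = 5 of N = 11).
Shortfall ratios: (216000−34000)/216000 = 0.8426; (216000−54000)/216000 = 0.7500; (216000−110000)/216000 = 0.4907; (216000−168000)/216000 = 0.2222; (216000−174000)/216000 = 0.1944.
Squared: 0.7100; 0.5625; 0.2408; 0.0494; 0.0378.
Sum = 1.600480; P₂ = 1.600480 / 11 = 0.1455.

0.1455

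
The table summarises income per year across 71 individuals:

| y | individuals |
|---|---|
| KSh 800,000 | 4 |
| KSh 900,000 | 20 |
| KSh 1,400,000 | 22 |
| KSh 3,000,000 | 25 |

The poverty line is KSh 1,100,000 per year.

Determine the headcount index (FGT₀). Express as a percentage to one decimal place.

33.8%

24 of the 71 individuals have income below KSh 1,100,000.
H = 24/71 = 33.8%.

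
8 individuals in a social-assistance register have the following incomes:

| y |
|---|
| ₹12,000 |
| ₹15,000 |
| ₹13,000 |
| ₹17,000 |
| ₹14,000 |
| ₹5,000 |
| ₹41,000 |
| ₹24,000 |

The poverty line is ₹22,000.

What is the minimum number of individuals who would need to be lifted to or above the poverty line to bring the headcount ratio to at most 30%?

6 of the 8 individuals are poor, so H = 6/8 = 0.750.
A headcount ratio of at most 30% allows at most ⌊0.30 × 8⌋ = 2 poor individuals.
So at least 6 − 2 = 4 must be lifted.

4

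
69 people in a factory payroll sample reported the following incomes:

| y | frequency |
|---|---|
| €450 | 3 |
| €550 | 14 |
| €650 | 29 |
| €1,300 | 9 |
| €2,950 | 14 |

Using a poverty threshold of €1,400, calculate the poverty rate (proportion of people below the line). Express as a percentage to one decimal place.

55 of the 69 people have income below €1,400.
H = 55/69 = 79.7%.

79.7%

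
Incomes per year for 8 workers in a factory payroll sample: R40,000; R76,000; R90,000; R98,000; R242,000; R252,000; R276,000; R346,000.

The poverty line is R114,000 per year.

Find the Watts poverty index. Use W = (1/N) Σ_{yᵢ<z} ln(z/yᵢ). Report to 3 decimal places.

0.230

Poor units: R40,000, R76,000, R90,000, R98,000 (q = 4 of N = 8).
ln(z/y) terms: ln(114000/40000) = 1.0473; ln(114000/76000) = 0.4055; ln(114000/90000) = 0.2364; ln(114000/98000) = 0.1512.
W = 1.840404 / 8 = 0.230.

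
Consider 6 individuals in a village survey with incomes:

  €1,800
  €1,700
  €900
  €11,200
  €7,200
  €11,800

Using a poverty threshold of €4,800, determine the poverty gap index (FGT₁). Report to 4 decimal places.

0.3472

Below the line: €900, €1,700, €1,800 (q = 3 of N = 6).
Shortfall ratios: (4800−900)/4800 = 0.8125; (4800−1700)/4800 = 0.6458; (4800−1800)/4800 = 0.6250.
Sum of shortfalls = 2.083333; P₁ averages over all N: 2.083333 / 6 = 0.3472.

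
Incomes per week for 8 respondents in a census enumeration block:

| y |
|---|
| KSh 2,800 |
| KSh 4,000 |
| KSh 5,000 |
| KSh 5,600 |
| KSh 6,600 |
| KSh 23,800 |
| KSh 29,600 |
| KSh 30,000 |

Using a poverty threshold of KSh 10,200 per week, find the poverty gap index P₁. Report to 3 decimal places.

0.331

Below z: KSh 2,800, KSh 4,000, KSh 5,000, KSh 5,600, KSh 6,600 (q = 5 of N = 8).
Shortfall ratios: (10200−2800)/10200 = 0.7255; (10200−4000)/10200 = 0.6078; (10200−5000)/10200 = 0.5098; (10200−5600)/10200 = 0.4510; (10200−6600)/10200 = 0.3529.
Σ = 2.647059. Dividing by the full population N = 8 gives P₁ = 0.331.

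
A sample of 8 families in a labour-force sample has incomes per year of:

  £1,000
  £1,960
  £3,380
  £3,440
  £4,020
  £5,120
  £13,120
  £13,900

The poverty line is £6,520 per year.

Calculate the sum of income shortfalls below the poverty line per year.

£20,200

Below z: £1,000, £1,960, £3,380, £3,440, £4,020, £5,120 (q = 6 of N = 8).
Individual gaps: 6520−1000 = 5520; 6520−1960 = 4560; 6520−3380 = 3140; 6520−3440 = 3080; 6520−4020 = 2500; 6520−5120 = 1400.
Aggregate gap = £20,200.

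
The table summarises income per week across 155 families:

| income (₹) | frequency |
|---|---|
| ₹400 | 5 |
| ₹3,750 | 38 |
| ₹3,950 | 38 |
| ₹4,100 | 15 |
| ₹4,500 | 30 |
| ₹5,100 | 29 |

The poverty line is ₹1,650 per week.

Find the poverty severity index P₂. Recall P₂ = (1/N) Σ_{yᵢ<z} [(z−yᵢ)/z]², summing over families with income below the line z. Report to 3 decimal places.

0.019

Incomes under z: 5×₹400 (q = 5 of N = 155).
Normalized shortfalls: (1650−400)/1650 = 0.7576 (×5).
Squared: 0.5739 (×5).
Sum = 2.869605; P₂ = 2.869605 / 155 = 0.019.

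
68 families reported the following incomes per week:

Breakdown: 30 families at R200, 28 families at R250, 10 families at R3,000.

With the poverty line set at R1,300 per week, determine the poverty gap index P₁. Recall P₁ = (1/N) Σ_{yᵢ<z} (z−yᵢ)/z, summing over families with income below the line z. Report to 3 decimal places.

Below z: 30×R200, 28×R250 (q = 58 of N = 68).
Normalized shortfalls: (1300−200)/1300 = 0.8462 (×30); (1300−250)/1300 = 0.8077 (×28).
Σ = 48.000000. Dividing by the full population N = 68 gives P₁ = 0.706.

0.706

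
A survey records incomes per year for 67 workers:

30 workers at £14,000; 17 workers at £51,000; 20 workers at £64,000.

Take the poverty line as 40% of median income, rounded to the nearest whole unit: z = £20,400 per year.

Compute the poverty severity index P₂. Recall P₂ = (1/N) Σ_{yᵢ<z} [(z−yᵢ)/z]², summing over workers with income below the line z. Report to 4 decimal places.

Poor units: 30×£14,000 (q = 30 of N = 67).
Normalized shortfalls: (20400−14000)/20400 = 0.3137 (×30).
Squared: 0.0984 (×30).
Sum = 2.952710; P₂ = 2.952710 / 67 = 0.0441.

0.0441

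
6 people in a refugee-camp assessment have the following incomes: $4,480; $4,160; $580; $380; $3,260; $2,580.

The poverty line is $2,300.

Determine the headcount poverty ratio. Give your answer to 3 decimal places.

0.333

2 of the 6 people have income below $2,300.
H = 2/6 = 0.333.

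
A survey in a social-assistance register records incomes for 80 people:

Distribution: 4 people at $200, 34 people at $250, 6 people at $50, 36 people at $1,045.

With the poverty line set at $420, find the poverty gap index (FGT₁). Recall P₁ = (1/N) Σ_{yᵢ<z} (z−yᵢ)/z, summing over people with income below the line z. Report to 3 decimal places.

0.264

Incomes under z: 6×$50, 4×$200, 34×$250 (q = 44 of N = 80).
Relative gaps: (420−50)/420 = 0.8810 (×6); (420−200)/420 = 0.5238 (×4); (420−250)/420 = 0.4048 (×34).
Sum of shortfalls = 21.142857; P₁ averages over all N: 21.142857 / 80 = 0.264.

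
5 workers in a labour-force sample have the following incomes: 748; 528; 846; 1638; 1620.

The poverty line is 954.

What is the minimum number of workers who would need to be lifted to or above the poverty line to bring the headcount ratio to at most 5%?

Currently q = 3 of N = 5 are below the line (H = 0.600).
A headcount ratio of at most 5% allows at most ⌊0.05 × 5⌋ = 0 poor workers.
So at least 3 − 0 = 3 must be lifted.

3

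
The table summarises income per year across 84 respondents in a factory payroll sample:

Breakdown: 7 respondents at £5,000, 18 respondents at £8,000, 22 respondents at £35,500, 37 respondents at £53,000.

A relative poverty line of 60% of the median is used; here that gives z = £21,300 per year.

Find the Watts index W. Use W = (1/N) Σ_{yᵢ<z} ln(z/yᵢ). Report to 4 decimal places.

0.3306

Below z: 7×£5,000, 18×£8,000 (q = 25 of N = 84).
Log shortfalls: ln(21300/5000) = 1.4493 (×7); ln(21300/8000) = 0.9793 (×18).
W = 27.771664 / 84 = 0.3306.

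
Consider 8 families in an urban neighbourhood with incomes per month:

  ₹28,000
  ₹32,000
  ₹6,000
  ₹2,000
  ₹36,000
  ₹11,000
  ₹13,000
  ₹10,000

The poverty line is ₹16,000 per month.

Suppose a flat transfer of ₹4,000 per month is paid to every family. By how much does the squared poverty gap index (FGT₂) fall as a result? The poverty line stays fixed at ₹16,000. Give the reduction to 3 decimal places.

Before: below the line — ₹2,000, ₹6,000, ₹10,000, ₹11,000, ₹13,000; squared poverty gap index (FGT₂) = 0.17871.
After the ₹4,000 transfer: below the line — ₹6,000, ₹10,000, ₹14,000, ₹15,000; squared poverty gap index (FGT₂) = 0.06885.
Reduction = 0.17871 − 0.06885 = 0.110.

0.110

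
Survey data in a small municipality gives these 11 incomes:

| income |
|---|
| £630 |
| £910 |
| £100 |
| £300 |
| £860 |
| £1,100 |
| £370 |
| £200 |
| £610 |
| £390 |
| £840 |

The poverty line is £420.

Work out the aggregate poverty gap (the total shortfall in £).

£740

Incomes under z: £100, £200, £300, £370, £390 (q = 5 of N = 11).
Individual gaps: 420−100 = 320; 420−200 = 220; 420−300 = 120; 420−370 = 50; 420−390 = 30.
Aggregate gap = £740.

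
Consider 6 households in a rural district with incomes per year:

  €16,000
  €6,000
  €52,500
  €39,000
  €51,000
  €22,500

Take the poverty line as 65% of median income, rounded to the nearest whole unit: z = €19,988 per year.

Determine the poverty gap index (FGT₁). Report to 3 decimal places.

Poor units: €6,000, €16,000 (q = 2 of N = 6).
Normalized shortfalls: (19988−6000)/19988 = 0.6998; (19988−16000)/19988 = 0.1995.
Σ = 0.899340. Dividing by the full population N = 6 gives P₁ = 0.150.

0.150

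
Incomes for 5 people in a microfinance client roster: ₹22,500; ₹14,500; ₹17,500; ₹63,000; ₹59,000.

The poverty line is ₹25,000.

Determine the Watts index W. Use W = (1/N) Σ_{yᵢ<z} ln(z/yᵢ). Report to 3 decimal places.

Poor units: ₹14,500, ₹17,500, ₹22,500 (q = 3 of N = 5).
Log shortfalls: ln(25000/14500) = 0.5447; ln(25000/17500) = 0.3567; ln(25000/22500) = 0.1054.
W = 1.006763 / 5 = 0.201.

0.201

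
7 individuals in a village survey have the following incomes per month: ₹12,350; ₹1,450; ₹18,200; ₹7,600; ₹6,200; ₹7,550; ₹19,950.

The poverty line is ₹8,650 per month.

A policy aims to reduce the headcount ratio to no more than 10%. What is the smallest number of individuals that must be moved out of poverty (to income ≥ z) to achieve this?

4

4 of the 7 individuals are poor, so H = 4/7 = 0.571.
A headcount ratio of at most 10% allows at most ⌊0.10 × 7⌋ = 0 poor individuals.
So at least 4 − 0 = 4 must be lifted.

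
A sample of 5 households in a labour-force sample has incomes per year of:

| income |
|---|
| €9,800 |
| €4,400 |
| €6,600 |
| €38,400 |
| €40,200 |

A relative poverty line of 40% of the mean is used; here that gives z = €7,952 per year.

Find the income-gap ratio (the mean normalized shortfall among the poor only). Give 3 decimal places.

0.308

Poor units: €4,400, €6,600 (q = 2 of N = 5).
Shortfall ratios (z−y)/z: 0.4467, 0.1700; sum = 0.616700.
I averages over the q = 2 poor units only: 0.616700 / 2 = 0.308.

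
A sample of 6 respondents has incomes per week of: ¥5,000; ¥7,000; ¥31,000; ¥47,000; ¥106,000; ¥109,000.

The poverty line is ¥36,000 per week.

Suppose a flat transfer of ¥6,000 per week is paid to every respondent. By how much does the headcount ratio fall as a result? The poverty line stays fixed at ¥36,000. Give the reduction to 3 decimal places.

Before: below the line — ¥5,000, ¥7,000, ¥31,000; headcount ratio = 0.50000.
After the ¥6,000 transfer: below the line — ¥11,000, ¥13,000; headcount ratio = 0.33333.
Reduction = 0.50000 − 0.33333 = 0.167.

0.167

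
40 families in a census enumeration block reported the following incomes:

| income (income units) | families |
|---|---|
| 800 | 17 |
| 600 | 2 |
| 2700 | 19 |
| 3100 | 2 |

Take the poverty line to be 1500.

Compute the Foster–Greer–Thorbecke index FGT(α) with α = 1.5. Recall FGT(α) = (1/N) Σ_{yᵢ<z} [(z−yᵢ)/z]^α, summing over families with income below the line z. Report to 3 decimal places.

0.159

Poor units: 2×600, 17×800 (q = 19 of N = 40).
Relative gaps: (1500−600)/1500 = 0.6000 (×2); (1500−800)/1500 = 0.4667 (×17).
Raised to α = 1.5: 0.46476 (×2); 0.31879 (×17).
Sum = 6.349014; FGT(1.5) = 6.349014 / 40 = 0.159.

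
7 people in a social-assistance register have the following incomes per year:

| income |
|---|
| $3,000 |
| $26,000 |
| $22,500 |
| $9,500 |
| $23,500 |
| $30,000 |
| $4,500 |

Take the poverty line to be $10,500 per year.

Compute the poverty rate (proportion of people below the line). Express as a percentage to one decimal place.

42.9%

3 of the 7 people have income below $10,500.
H = 3/7 = 42.9%.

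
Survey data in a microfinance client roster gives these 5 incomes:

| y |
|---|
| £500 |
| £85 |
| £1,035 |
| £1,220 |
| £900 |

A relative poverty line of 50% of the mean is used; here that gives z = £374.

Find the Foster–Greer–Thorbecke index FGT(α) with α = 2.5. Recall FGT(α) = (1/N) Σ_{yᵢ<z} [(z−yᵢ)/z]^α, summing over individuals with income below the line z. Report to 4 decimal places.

Below the line: £85 (q = 1 of N = 5).
Normalized shortfalls: (374−85)/374 = 0.7727.
Raised to α = 2.5: 0.52489.
Sum = 0.524887; FGT(2.5) = 0.524887 / 5 = 0.1050.

0.1050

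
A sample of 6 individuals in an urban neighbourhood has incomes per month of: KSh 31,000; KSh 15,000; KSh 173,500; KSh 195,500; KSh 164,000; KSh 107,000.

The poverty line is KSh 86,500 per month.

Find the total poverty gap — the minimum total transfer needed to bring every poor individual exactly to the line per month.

KSh 127,000

Below the line: KSh 15,000, KSh 31,000 (q = 2 of N = 6).
Individual gaps: 86500−15000 = 71500; 86500−31000 = 55500.
Aggregate gap = KSh 127,000.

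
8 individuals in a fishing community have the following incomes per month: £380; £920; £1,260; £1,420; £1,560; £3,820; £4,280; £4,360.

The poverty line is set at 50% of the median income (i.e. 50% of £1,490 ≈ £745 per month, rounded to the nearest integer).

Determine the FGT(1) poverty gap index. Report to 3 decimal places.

0.061

Below the line: £380 (q = 1 of N = 8).
Relative gaps: (745−380)/745 = 0.4899.
Sum of shortfalls = 0.489933; P₁ averages over all N: 0.489933 / 8 = 0.061.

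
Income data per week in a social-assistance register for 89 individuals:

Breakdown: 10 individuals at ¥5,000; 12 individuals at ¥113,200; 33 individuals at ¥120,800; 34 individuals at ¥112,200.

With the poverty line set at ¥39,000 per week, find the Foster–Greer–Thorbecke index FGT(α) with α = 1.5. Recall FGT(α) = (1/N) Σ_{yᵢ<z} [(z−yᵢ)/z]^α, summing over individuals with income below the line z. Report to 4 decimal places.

Poor units: 10×¥5,000 (q = 10 of N = 89).
Relative gaps: (39000−5000)/39000 = 0.8718 (×10).
Raised to α = 1.5: 0.81399 (×10).
Sum = 8.139945; FGT(1.5) = 8.139945 / 89 = 0.0915.

0.0915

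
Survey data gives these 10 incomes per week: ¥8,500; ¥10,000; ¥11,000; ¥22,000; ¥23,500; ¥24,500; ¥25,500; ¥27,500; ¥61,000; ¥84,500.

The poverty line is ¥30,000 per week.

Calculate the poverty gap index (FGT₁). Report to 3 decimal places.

Below the line: ¥8,500, ¥10,000, ¥11,000, ¥22,000, ¥23,500, ¥24,500, ¥25,500, ¥27,500 (q = 8 of N = 10).
Shortfall ratios: (30000−8500)/30000 = 0.7167; (30000−10000)/30000 = 0.6667; (30000−11000)/30000 = 0.6333; (30000−22000)/30000 = 0.2667; (30000−23500)/30000 = 0.2167; (30000−24500)/30000 = 0.1833; (30000−25500)/30000 = 0.1500; (30000−27500)/30000 = 0.0833.
Σ = 2.916667. Dividing by the full population N = 10 gives P₁ = 0.292.

0.292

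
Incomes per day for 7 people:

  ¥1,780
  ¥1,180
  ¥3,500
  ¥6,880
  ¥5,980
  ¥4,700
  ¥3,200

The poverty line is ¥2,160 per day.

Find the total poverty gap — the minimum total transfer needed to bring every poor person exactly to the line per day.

Below the line: ¥1,180, ¥1,780 (q = 2 of N = 7).
Individual gaps: 2160−1180 = 980; 2160−1780 = 380.
Aggregate gap = ¥1,360.

¥1,360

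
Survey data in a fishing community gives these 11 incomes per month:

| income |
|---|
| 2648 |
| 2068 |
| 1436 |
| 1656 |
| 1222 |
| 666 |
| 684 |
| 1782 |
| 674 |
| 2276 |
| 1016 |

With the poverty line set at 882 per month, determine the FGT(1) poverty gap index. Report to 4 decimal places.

0.0641

Poor units: 666, 674, 684 (q = 3 of N = 11).
Normalized shortfalls: (882−666)/882 = 0.2449; (882−674)/882 = 0.2358; (882−684)/882 = 0.2245.
Sum of shortfalls = 0.705215; P₁ averages over all N: 0.705215 / 11 = 0.0641.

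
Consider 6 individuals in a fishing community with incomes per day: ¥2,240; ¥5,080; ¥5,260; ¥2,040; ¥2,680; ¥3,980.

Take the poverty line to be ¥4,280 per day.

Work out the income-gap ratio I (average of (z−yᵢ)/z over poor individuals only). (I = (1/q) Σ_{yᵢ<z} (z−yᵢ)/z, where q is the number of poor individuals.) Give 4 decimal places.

Below the line: ¥2,040, ¥2,240, ¥2,680, ¥3,980 (q = 4 of N = 6).
Shortfall ratios (z−y)/z: 0.5234, 0.4766, 0.3738, 0.0701; sum = 1.443925.
The income-gap ratio divides by q (the poor only): 1.443925 / 4 = 0.3610.

0.3610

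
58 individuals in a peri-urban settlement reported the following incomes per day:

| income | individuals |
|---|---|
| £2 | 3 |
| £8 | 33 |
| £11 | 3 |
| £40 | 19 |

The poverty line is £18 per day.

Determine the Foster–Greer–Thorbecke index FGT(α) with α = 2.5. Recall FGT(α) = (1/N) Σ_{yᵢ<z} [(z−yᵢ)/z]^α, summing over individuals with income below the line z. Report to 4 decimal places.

Below the line: 3×£2, 33×£8, 3×£11 (q = 39 of N = 58).
Shortfall ratios: (18−2)/18 = 0.8889 (×3); (18−8)/18 = 0.5556 (×33); (18−11)/18 = 0.3889 (×3).
Raised to α = 2.5: 0.74494 (×3); 0.23005 (×33); 0.09431 (×3).
Sum = 10.109329; FGT(2.5) = 10.109329 / 58 = 0.1743.

0.1743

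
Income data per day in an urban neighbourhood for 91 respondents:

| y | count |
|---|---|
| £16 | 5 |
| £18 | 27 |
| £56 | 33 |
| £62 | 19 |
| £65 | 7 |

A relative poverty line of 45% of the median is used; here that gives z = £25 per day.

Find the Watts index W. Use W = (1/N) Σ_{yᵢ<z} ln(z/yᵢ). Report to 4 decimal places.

0.1220

Incomes under z: 5×£16, 27×£18 (q = 32 of N = 91).
Log gaps: ln(25/16) = 0.4463 (×5); ln(25/18) = 0.3285 (×27).
W = 11.101045 / 91 = 0.1220.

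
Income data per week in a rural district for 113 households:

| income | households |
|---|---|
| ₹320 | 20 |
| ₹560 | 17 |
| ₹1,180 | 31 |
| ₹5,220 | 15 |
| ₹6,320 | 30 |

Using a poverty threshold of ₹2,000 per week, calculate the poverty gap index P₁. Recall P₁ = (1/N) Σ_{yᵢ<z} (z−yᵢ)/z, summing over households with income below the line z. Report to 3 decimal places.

0.369

Incomes under z: 20×₹320, 17×₹560, 31×₹1,180 (q = 68 of N = 113).
Relative gaps: (2000−320)/2000 = 0.8400 (×20); (2000−560)/2000 = 0.7200 (×17); (2000−1180)/2000 = 0.4100 (×31).
Sum of shortfalls = 41.750000; P₁ averages over all N: 41.750000 / 113 = 0.369.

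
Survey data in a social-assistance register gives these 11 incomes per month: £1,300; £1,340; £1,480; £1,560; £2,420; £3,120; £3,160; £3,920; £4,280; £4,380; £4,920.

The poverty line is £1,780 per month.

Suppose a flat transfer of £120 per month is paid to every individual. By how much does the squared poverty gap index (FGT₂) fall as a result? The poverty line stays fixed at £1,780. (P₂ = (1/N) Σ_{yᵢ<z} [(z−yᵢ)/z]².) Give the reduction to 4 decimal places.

Before: below the line — £1,300, £1,340, £1,480, £1,560; squared poverty gap index (FGT₂) = 0.016137.
After the £120 transfer: below the line — £1,420, £1,460, £1,600, £1,680; squared poverty gap index (FGT₂) = 0.007873.
Reduction = 0.016137 − 0.007873 = 0.0083.

0.0083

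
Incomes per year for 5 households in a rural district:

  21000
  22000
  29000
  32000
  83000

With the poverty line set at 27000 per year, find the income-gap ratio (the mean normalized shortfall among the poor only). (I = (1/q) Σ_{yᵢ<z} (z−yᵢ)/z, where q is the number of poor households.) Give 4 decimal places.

Below the line: 21000, 22000 (q = 2 of N = 5).
Shortfall ratios (z−y)/z: 0.2222, 0.1852; sum = 0.407407.
The income-gap ratio divides by q (the poor only): 0.407407 / 2 = 0.2037.

0.2037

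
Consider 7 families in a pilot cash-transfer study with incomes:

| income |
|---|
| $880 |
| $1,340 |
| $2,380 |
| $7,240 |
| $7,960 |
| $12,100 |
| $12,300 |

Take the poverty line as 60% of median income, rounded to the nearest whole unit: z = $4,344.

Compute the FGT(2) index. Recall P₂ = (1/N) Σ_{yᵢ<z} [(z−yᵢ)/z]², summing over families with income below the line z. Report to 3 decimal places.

Below z: $880, $1,340, $2,380 (q = 3 of N = 7).
Gap ratios (z−y)/z: (4344−880)/4344 = 0.7974; (4344−1340)/4344 = 0.6915; (4344−2380)/4344 = 0.4521.
Squared: 0.6359; 0.4782; 0.2044.
Sum = 1.318504; P₂ = 1.318504 / 7 = 0.188.

0.188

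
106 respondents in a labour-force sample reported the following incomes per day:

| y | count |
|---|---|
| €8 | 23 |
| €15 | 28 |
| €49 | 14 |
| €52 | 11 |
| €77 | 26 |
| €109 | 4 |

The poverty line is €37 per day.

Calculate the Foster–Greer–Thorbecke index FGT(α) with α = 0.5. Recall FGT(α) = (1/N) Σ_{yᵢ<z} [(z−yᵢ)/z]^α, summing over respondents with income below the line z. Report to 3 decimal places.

Below the line: 23×€8, 28×€15 (q = 51 of N = 106).
Gap ratios (z−y)/z: (37−8)/37 = 0.7838 (×23); (37−15)/37 = 0.5946 (×28).
Raised to α = 0.5: 0.88532 (×23); 0.77110 (×28).
Sum = 41.953049; FGT(0.5) = 41.953049 / 106 = 0.396.

0.396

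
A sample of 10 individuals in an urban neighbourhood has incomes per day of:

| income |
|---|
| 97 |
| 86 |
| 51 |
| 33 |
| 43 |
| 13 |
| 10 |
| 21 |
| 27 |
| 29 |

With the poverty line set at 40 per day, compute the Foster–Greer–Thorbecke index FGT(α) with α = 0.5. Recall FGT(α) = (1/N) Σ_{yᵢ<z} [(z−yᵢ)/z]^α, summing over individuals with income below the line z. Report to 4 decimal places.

Incomes under z: 10, 13, 21, 27, 29, 33 (q = 6 of N = 10).
Relative gaps: (40−10)/40 = 0.7500; (40−13)/40 = 0.6750; (40−21)/40 = 0.4750; (40−27)/40 = 0.3250; (40−29)/40 = 0.2750; (40−33)/40 = 0.1750.
Raised to α = 0.5: 0.86603; 0.82158; 0.68920; 0.57009; 0.52440; 0.41833.
Sum = 3.889634; FGT(0.5) = 3.889634 / 10 = 0.3890.

0.3890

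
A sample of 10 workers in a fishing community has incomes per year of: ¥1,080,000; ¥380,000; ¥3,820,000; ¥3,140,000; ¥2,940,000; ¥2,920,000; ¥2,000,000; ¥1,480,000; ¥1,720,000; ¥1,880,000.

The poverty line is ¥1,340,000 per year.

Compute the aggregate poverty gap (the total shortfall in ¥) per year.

¥1,220,000

Below the line: ¥380,000, ¥1,080,000 (q = 2 of N = 10).
Individual gaps: 1340000−380000 = 960000; 1340000−1080000 = 260000.
Aggregate gap = ¥1,220,000.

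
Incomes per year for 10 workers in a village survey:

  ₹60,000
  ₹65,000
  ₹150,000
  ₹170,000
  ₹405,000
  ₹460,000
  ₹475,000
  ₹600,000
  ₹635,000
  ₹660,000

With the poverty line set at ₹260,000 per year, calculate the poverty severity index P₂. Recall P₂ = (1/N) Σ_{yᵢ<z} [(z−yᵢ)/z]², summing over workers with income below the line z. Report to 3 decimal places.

0.145

Below the line: ₹60,000, ₹65,000, ₹150,000, ₹170,000 (q = 4 of N = 10).
Shortfall ratios: (260000−60000)/260000 = 0.7692; (260000−65000)/260000 = 0.7500; (260000−150000)/260000 = 0.4231; (260000−170000)/260000 = 0.3462.
Squared: 0.5917; 0.5625; 0.1790; 0.1198.
Sum = 1.453033; P₂ = 1.453033 / 10 = 0.145.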